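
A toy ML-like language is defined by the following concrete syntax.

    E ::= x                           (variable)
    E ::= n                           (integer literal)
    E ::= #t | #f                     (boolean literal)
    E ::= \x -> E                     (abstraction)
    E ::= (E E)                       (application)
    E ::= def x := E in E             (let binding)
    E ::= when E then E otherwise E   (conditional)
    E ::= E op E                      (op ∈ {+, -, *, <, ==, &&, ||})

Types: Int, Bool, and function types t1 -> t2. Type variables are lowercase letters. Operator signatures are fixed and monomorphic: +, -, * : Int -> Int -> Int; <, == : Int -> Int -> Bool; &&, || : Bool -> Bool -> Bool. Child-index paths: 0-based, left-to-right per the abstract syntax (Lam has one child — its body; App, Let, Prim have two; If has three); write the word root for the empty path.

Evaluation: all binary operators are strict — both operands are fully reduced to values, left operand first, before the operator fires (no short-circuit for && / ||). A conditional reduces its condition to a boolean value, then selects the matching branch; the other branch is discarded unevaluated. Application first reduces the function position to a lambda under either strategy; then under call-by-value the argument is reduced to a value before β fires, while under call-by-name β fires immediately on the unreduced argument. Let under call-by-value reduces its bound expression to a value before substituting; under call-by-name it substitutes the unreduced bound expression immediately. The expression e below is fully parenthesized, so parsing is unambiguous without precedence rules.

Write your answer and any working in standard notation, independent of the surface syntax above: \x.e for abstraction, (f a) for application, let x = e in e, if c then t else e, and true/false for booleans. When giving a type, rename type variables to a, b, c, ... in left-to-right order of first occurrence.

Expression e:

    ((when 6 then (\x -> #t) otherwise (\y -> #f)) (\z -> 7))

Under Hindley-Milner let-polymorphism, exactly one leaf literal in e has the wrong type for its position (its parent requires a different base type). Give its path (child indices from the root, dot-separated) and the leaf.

Answer: 0.0 : 6

Trace:
  unify Int ~ Bool
  FAIL: mismatch Int ~ Bool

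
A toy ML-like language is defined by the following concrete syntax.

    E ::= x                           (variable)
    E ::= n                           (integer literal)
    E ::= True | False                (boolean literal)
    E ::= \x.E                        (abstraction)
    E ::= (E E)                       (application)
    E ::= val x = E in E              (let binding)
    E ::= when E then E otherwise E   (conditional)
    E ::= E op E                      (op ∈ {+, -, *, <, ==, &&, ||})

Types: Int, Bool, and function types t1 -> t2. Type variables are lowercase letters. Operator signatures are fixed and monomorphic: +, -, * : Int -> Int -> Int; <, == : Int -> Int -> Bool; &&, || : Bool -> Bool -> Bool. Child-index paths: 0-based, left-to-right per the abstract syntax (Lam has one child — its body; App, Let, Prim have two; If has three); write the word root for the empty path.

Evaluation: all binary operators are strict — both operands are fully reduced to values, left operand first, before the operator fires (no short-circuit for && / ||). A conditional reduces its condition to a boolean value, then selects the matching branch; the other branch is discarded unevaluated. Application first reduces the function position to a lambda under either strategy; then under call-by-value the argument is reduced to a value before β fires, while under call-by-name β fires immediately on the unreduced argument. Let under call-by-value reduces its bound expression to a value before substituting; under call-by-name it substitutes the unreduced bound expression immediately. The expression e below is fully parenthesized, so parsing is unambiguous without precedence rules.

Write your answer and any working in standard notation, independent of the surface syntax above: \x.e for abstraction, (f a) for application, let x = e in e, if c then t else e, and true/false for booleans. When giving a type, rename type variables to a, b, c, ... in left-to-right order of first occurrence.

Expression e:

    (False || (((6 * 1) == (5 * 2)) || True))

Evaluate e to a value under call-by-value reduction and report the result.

Derivation:
step 0: (false || (((6 * 1) == (5 * 2)) || true))
step 1: [delta@1.0.0] (false || ((6 == (5 * 2)) || true))
step 2: [delta@1.0.1] (false || ((6 == 10) || true))
step 3: [delta@1.0] (false || (false || true))
step 4: [delta@1] (false || true)
step 5: [delta@root] true

Answer: true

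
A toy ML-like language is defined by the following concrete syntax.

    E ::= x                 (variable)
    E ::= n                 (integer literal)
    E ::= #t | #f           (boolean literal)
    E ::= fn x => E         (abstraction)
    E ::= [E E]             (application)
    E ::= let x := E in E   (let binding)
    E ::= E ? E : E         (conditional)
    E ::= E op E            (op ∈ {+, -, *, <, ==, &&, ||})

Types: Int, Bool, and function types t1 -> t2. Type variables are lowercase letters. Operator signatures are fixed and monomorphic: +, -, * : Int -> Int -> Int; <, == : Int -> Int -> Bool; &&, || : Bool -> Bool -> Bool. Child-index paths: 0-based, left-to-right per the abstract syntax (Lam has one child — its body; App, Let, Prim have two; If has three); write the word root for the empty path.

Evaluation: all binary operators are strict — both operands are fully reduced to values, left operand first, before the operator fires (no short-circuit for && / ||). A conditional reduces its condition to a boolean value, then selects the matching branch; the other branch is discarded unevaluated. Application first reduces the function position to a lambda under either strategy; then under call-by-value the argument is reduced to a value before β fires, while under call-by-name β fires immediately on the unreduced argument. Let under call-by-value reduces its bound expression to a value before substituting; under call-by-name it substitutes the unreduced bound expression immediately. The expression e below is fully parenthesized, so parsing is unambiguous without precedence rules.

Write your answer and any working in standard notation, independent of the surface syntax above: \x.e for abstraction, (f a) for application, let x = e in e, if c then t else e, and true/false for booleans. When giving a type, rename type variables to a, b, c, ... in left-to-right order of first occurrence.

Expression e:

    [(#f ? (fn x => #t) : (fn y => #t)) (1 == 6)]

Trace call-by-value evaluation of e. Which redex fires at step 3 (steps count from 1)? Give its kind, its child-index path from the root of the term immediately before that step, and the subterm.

Trace:
step 0: ((if false then (\x.true) else (\y.true)) (1 == 6))
step 1: [if@0] ((\y.true) (1 == 6))
step 2: [delta@1] ((\y.true) false)
step 3: [beta@root] true

Answer: beta at root : ((\y.true) false)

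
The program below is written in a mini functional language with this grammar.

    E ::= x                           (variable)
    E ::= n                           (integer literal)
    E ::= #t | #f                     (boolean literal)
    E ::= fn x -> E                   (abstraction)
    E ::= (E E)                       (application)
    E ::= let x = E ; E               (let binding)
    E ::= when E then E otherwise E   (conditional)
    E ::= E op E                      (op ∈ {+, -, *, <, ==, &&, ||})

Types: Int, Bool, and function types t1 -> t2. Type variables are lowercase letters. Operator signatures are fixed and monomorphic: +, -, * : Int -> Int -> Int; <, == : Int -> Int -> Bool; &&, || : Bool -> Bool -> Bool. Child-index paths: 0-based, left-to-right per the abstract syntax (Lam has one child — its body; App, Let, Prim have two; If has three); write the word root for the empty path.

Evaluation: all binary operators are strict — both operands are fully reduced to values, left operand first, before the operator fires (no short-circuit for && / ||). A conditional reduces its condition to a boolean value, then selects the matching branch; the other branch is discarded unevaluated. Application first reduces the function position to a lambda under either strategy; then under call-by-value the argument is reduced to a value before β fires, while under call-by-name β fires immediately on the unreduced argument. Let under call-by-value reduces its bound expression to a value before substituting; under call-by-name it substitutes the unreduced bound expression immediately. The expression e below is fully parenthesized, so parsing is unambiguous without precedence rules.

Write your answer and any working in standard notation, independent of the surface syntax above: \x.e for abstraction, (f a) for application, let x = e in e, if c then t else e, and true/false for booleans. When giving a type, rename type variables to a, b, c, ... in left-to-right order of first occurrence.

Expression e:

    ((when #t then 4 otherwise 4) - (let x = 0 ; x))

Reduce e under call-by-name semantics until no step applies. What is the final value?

Derivation:
step 0: ((if true then 4 else 4) - (let x = 0 in x))
step 1: [if@0] (4 - (let x = 0 in x))
step 2: [let@1] (4 - 0)
step 3: [delta@root] 4

Answer: 4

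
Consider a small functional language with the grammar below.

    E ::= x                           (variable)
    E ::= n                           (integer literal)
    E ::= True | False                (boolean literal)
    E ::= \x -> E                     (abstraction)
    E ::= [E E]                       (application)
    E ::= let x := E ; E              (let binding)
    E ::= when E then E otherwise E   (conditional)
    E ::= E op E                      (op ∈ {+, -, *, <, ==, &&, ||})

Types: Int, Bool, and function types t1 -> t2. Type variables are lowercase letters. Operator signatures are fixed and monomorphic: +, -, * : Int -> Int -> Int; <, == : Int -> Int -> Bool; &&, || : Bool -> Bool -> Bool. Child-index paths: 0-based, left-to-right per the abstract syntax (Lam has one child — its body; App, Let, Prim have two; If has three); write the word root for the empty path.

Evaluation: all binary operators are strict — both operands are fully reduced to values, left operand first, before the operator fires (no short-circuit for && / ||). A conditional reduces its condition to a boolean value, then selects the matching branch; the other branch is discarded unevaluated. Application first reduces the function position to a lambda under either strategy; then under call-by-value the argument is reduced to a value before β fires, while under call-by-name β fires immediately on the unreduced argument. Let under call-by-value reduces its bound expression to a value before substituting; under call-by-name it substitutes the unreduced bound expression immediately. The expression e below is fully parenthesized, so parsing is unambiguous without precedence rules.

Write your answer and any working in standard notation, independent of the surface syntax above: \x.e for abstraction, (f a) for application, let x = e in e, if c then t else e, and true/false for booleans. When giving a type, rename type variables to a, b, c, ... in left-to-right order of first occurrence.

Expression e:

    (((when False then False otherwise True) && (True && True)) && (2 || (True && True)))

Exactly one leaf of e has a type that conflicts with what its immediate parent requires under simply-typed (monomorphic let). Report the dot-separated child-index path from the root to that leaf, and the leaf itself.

Working:
  unify Bool ~ Bool
  unify Bool ~ Bool
  unify Bool ~ Bool
  unify Bool ~ Bool
  unify Bool ~ Bool
  unify Bool ~ Bool
  unify Bool ~ Bool
  unify Int ~ Bool
  FAIL: mismatch Int ~ Bool

Answer: 1.0 : 2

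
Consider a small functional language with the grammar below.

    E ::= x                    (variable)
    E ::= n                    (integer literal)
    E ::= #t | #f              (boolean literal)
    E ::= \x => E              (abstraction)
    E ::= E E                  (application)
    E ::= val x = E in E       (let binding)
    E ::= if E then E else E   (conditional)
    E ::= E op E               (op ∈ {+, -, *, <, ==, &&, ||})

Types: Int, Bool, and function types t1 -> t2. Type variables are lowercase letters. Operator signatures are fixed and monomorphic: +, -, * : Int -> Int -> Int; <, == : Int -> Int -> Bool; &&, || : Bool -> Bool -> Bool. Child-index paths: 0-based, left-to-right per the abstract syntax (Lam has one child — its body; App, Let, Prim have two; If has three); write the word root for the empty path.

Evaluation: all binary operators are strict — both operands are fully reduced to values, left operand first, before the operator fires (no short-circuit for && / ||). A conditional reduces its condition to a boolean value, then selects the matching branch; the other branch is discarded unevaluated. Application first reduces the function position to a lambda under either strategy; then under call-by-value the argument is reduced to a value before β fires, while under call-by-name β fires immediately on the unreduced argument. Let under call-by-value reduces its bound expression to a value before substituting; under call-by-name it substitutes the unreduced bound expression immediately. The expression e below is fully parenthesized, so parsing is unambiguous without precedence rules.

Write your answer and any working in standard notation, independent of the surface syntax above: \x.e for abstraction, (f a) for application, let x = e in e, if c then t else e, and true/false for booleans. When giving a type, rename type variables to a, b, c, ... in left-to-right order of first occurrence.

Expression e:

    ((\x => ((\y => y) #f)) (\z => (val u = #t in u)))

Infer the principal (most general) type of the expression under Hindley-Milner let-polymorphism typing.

Trace:
y : b
\y._ : b -> b
  unify b -> b ~ Bool -> c
  unify b ~ Bool
  unify Bool ~ c
_ _ : Bool
\x._ : a -> Bool
let u : Bool
u : Bool
\z._ : d -> Bool
  unify a -> Bool ~ (d -> Bool) -> e
  unify a ~ d -> Bool
  unify Bool ~ e
_ _ : Bool

Answer: Bool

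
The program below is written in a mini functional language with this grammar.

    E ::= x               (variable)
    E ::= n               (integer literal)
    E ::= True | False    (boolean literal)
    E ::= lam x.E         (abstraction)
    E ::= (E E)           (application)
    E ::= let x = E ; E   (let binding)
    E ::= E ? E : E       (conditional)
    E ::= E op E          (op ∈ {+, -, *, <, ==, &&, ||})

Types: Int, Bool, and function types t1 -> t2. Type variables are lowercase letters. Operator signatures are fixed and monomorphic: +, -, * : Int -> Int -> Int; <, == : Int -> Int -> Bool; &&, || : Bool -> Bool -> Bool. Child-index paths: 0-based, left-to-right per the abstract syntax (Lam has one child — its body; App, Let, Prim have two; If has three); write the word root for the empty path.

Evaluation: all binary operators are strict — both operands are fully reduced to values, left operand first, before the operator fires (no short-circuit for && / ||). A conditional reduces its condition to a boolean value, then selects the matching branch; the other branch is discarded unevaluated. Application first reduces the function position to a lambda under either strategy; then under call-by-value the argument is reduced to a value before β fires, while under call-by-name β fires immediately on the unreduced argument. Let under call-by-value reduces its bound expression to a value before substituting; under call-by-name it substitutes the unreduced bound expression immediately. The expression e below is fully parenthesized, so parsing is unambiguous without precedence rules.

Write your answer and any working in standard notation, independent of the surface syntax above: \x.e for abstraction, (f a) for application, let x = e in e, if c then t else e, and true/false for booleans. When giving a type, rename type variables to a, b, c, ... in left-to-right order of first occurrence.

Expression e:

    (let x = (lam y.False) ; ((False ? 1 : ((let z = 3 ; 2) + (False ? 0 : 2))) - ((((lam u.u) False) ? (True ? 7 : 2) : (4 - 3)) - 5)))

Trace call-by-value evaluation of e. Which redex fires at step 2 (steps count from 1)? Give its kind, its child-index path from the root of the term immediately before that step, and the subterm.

Trace:
step 0: (let x = (\y.false) in ((if false then 1 else ((let z = 3 in 2) + (if false then 0 else 2))) - ((if ((\u.u) false) then (if true then 7 else 2) else (4 - 3)) - 5)))
step 1: [let@root] ((if false then 1 else ((let z = 3 in 2) + (if false then 0 else 2))) - ((if ((\u.u) false) then (if true then 7 else 2) else (4 - 3)) - 5))
step 2: [if@0] (((let z = 3 in 2) + (if false then 0 else 2)) - ((if ((\u.u) false) then (if true then 7 else 2) else (4 - 3)) - 5))

Answer: if at 0 : (if false then 1 else ((let z = 3 in 2) + (if false then 0 else 2)))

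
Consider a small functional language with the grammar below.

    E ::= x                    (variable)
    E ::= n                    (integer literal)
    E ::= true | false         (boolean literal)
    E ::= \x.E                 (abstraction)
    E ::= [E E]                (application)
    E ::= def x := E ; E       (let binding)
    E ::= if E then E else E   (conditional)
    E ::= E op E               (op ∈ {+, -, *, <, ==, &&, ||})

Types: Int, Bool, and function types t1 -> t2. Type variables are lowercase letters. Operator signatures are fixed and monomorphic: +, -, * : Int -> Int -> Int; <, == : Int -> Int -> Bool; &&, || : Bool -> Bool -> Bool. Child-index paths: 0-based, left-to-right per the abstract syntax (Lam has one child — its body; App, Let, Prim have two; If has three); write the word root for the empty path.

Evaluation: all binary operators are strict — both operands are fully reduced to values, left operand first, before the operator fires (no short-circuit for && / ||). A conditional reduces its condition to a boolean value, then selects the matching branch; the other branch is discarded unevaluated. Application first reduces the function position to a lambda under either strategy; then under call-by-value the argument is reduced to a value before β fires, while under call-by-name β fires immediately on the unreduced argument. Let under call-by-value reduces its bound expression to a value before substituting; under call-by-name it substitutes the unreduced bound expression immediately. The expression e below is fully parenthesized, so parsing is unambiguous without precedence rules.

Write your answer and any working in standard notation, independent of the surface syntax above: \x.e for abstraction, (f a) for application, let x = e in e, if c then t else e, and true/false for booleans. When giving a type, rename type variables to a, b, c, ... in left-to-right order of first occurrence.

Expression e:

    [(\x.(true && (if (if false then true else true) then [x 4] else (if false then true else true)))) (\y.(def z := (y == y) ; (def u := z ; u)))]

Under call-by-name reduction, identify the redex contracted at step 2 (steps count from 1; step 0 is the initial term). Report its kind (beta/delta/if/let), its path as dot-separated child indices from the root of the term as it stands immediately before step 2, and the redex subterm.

Trace:
step 0: ((\x.(true && (if (if false then true else true) then (x 4) else (if false then true else true)))) (\y.(let z = (y == y) in (let u = z in u))))
step 1: [beta@root] (true && (if (if false then true else true) then ((\y.(let z = (y == y) in (let u = z in u))) 4) else (if false then true else true)))
step 2: [if@1.0] (true && (if true then ((\y.(let z = (y == y) in (let u = z in u))) 4) else (if false then true else true)))

Answer: if at 1.0 : (if false then true else true)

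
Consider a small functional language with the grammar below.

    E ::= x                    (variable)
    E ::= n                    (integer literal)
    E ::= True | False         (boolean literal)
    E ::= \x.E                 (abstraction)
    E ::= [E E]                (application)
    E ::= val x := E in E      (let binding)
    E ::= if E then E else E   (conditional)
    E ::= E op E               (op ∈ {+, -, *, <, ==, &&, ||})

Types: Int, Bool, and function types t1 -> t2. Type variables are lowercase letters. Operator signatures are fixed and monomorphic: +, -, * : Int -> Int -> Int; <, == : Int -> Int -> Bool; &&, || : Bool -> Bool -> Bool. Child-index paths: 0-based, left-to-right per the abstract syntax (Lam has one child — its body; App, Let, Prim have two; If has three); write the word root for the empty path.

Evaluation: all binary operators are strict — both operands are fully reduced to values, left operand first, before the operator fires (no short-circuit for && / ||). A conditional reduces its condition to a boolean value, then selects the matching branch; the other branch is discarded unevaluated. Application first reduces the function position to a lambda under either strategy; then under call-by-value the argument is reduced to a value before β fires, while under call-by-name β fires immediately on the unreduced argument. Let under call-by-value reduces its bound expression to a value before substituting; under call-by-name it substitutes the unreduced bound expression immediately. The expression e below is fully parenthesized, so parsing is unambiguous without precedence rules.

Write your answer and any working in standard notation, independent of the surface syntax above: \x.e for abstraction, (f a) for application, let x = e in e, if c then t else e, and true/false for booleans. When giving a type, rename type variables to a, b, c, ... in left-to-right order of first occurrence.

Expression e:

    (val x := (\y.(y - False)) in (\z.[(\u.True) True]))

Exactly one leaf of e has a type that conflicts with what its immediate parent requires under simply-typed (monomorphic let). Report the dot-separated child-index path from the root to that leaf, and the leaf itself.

Derivation:
y : a
  unify a ~ Int
  unify Bool ~ Int
  FAIL: mismatch Bool ~ Int

Answer: 0.0.1 : false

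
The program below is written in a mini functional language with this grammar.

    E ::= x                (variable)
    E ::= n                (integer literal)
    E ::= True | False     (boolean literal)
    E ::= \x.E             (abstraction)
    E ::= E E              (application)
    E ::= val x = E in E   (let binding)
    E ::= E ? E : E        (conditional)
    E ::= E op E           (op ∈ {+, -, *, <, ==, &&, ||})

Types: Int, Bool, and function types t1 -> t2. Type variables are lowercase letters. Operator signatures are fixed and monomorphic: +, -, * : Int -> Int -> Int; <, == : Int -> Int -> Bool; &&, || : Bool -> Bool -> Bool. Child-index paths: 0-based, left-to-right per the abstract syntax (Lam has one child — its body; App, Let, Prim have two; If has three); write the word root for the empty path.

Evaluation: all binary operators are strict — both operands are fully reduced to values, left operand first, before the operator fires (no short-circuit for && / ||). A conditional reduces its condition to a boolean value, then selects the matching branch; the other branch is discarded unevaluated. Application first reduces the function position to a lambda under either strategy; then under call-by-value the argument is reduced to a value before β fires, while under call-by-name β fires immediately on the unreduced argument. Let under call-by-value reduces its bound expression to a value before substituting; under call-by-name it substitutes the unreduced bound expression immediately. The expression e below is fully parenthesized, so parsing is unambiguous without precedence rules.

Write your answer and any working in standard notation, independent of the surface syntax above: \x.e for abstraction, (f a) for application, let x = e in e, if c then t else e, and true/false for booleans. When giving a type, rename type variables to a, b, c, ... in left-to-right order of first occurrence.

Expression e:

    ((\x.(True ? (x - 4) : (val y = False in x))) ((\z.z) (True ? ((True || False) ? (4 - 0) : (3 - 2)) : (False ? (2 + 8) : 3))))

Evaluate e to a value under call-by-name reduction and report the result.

Answer: 0

Working:
step 0: ((\x.(if true then (x - 4) else (let y = false in x))) ((\z.z) (if true then (if (true || false) then (4 - 0) else (3 - 2)) else (if false then (2 + 8) else 3))))
step 1: [beta@root] (if true then (((\z.z) (if true then (if (true || false) then (4 - 0) else (3 - 2)) else (if false then (2 + 8) else 3))) - 4) else (let y = false in ((\z.z) (if true then (if (true || false) then (4 - 0) else (3 - 2)) else (if false then (2 + 8) else 3)))))
step 2: [if@root] (((\z.z) (if true then (if (true || false) then (4 - 0) else (3 - 2)) else (if false then (2 + 8) else 3))) - 4)
step 3: [beta@0] ((if true then (if (true || false) then (4 - 0) else (3 - 2)) else (if false then (2 + 8) else 3)) - 4)
step 4: [if@0] ((if (true || false) then (4 - 0) else (3 - 2)) - 4)
step 5: [delta@0.0] ((if true then (4 - 0) else (3 - 2)) - 4)
step 6: [if@0] ((4 - 0) - 4)
step 7: [delta@0] (4 - 4)
step 8: [delta@root] 0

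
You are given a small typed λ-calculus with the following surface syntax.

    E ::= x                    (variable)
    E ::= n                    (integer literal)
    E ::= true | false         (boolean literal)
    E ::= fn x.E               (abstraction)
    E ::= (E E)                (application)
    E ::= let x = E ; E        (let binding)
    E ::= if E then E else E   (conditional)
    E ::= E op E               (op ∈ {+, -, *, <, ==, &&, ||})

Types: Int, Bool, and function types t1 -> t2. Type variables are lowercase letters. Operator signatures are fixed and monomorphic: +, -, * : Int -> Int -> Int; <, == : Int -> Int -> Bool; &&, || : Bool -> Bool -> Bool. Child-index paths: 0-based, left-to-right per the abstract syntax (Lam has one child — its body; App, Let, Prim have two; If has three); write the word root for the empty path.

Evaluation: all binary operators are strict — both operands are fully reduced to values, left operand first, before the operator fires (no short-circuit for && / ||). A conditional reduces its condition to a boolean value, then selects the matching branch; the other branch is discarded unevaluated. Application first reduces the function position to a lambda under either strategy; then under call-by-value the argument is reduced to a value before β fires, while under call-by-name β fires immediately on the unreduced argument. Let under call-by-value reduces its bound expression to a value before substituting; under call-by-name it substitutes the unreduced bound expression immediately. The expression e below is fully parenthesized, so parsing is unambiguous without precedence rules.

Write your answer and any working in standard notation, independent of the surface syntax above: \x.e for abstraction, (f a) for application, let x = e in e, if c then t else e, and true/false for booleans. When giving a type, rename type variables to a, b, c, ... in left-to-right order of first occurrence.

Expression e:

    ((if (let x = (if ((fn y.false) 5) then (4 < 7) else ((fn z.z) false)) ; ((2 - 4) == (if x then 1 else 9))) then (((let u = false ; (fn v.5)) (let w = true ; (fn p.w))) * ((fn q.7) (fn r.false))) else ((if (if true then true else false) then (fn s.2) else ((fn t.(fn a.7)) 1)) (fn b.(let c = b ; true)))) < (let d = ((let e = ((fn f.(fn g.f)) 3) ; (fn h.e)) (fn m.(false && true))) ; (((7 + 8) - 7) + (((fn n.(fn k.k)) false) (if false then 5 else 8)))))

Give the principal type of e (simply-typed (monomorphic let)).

Working:
\y._ : a -> Bool
  unify a -> Bool ~ Int -> b
  unify a ~ Int
  unify Bool ~ b
_ _ : Bool
  unify Bool ~ Bool
  unify Int ~ Int
  unify Int ~ Int
z : c
\z._ : c -> c
  unify c -> c ~ Bool -> d
  unify c ~ Bool
  unify Bool ~ d
_ _ : Bool
  unify Bool ~ Bool
let x : Bool
  unify Int ~ Int
  unify Int ~ Int
  unify Int ~ Int
x : Bool
  unify Bool ~ Bool
  unify Int ~ Int
  unify Int ~ Int
  unify Bool ~ Bool
let u : Bool
\v._ : e -> Int
let w : Bool
w : Bool
\p._ : f -> Bool
  unify e -> Int ~ (f -> Bool) -> g
  unify e ~ f -> Bool
  unify Int ~ g
_ _ : Int
  unify Int ~ Int
\q._ : h -> Int
\r._ : i -> Bool
  unify h -> Int ~ (i -> Bool) -> j
  unify h ~ i -> Bool
  unify Int ~ j
_ _ : Int
  unify Int ~ Int
  unify Bool ~ Bool
  unify Bool ~ Bool
  unify Bool ~ Bool
\s._ : k -> Int
\a._ : m -> Int
\t._ : l -> m -> Int
  unify l -> m -> Int ~ Int -> n
  unify l ~ Int
  unify m -> Int ~ n
_ _ : m -> Int
  unify k -> Int ~ m -> Int
  unify k ~ m
  unify Int ~ Int
b : o
let c : o
\b._ : o -> Bool
  unify m -> Int ~ (o -> Bool) -> p
  unify m ~ o -> Bool
  unify Int ~ p
_ _ : Int
  unify Int ~ Int
  unify Int ~ Int
f : q
\g._ : r -> q
\f._ : q -> r -> q
  unify q -> r -> q ~ Int -> s
  unify q ~ Int
  unify r -> Int ~ s
_ _ : r -> Int
let e : r -> Int
e : r -> Int
\h._ : t -> r -> Int
  unify Bool ~ Bool
  unify Bool ~ Bool
\m._ : u -> Bool
  unify t -> r -> Int ~ (u -> Bool) -> v
  unify t ~ u -> Bool
  unify r -> Int ~ v
_ _ : r -> Int
let d : r -> Int
  unify Int ~ Int
  unify Int ~ Int
  unify Int ~ Int
  unify Int ~ Int
  unify Int ~ Int
k : x
\k._ : x -> x
\n._ : w -> x -> x
  unify w -> x -> x ~ Bool -> y
  unify w ~ Bool
  unify x -> x ~ y
_ _ : x -> x
  unify Bool ~ Bool
  unify Int ~ Int
  unify x -> x ~ Int -> z
  unify x ~ Int
  unify Int ~ z
_ _ : Int
  unify Int ~ Int
  unify Int ~ Int

Answer: Bool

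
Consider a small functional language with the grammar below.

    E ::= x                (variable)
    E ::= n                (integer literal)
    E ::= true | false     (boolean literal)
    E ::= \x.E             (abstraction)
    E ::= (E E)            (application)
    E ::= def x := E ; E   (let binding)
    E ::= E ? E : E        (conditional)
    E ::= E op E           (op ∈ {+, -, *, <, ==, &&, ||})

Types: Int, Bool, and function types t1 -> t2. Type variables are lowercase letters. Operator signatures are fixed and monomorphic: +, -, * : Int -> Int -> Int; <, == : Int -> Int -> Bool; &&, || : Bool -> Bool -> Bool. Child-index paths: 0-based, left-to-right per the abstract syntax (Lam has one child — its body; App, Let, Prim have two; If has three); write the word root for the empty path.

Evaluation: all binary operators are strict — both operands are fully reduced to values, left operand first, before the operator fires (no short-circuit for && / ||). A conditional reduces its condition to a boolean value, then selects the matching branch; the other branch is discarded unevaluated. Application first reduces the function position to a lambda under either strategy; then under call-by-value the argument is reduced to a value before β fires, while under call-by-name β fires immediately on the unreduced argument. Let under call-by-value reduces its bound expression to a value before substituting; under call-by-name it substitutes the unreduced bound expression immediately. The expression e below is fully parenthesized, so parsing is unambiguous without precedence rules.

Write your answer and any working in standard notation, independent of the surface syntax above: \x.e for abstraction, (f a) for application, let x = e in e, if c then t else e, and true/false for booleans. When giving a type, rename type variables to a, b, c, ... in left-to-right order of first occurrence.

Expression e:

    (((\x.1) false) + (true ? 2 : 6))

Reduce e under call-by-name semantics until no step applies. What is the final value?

Working:
step 0: (((\x.1) false) + (if true then 2 else 6))
step 1: [beta@0] (1 + (if true then 2 else 6))
step 2: [if@1] (1 + 2)
step 3: [delta@root] 3

Answer: 3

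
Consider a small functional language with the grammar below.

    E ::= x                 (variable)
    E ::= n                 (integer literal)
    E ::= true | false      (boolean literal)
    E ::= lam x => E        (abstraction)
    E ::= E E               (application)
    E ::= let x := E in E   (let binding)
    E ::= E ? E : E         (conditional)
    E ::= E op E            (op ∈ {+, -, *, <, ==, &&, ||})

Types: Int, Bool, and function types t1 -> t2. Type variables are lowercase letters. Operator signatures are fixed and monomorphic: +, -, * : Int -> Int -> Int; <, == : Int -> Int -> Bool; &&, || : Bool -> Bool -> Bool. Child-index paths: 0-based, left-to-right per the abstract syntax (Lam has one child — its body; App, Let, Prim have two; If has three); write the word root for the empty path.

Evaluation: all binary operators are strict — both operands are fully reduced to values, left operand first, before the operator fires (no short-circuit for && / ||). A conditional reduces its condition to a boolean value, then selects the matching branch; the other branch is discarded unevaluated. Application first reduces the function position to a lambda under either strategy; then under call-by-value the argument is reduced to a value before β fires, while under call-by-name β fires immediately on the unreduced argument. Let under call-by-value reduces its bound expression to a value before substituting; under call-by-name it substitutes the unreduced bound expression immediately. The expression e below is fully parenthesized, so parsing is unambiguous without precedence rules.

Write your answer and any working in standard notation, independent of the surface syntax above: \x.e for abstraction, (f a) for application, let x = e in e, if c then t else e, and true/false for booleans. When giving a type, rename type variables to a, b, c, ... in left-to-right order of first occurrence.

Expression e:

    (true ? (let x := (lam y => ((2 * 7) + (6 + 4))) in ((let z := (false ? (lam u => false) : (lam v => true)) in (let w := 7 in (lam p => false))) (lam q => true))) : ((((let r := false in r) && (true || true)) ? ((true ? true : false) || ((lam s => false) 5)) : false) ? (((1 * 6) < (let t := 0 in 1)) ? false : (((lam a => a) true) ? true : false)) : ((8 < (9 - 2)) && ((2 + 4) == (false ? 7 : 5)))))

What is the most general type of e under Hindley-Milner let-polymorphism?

Trace:
  unify Bool ~ Bool
  unify Int ~ Int
  unify Int ~ Int
  unify Int ~ Int
  unify Int ~ Int
  unify Int ~ Int
  unify Int ~ Int
\y._ : a -> Int
let x : forall. a -> Int
  unify Bool ~ Bool
\u._ : b -> Bool
\v._ : c -> Bool
  unify b -> Bool ~ c -> Bool
  unify b ~ c
  unify Bool ~ Bool
let z : forall. c -> Bool
let w : Int
\p._ : d -> Bool
\q._ : e -> Bool
  unify d -> Bool ~ (e -> Bool) -> f
  unify d ~ e -> Bool
  unify Bool ~ f
_ _ : Bool
let r : Bool
r : Bool
  unify Bool ~ Bool
  unify Bool ~ Bool
  unify Bool ~ Bool
  unify Bool ~ Bool
  unify Bool ~ Bool
  unify Bool ~ Bool
  unify Bool ~ Bool
  unify Bool ~ Bool
\s._ : g -> Bool
  unify g -> Bool ~ Int -> h
  unify g ~ Int
  unify Bool ~ h
_ _ : Bool
  unify Bool ~ Bool
  unify Bool ~ Bool
  unify Bool ~ Bool
  unify Int ~ Int
  unify Int ~ Int
  unify Int ~ Int
let t : Int
  unify Int ~ Int
  unify Bool ~ Bool
a : i
\a._ : i -> i
  unify i -> i ~ Bool -> j
  unify i ~ Bool
  unify Bool ~ j
_ _ : Bool
  unify Bool ~ Bool
  unify Bool ~ Bool
  unify Bool ~ Bool
  unify Int ~ Int
  unify Int ~ Int
  unify Int ~ Int
  unify Int ~ Int
  unify Bool ~ Bool
  unify Int ~ Int
  unify Int ~ Int
  unify Int ~ Int
  unify Bool ~ Bool
  unify Int ~ Int
  unify Int ~ Int
  unify Bool ~ Bool
  unify Bool ~ Bool
  unify Bool ~ Bool

Answer: Bool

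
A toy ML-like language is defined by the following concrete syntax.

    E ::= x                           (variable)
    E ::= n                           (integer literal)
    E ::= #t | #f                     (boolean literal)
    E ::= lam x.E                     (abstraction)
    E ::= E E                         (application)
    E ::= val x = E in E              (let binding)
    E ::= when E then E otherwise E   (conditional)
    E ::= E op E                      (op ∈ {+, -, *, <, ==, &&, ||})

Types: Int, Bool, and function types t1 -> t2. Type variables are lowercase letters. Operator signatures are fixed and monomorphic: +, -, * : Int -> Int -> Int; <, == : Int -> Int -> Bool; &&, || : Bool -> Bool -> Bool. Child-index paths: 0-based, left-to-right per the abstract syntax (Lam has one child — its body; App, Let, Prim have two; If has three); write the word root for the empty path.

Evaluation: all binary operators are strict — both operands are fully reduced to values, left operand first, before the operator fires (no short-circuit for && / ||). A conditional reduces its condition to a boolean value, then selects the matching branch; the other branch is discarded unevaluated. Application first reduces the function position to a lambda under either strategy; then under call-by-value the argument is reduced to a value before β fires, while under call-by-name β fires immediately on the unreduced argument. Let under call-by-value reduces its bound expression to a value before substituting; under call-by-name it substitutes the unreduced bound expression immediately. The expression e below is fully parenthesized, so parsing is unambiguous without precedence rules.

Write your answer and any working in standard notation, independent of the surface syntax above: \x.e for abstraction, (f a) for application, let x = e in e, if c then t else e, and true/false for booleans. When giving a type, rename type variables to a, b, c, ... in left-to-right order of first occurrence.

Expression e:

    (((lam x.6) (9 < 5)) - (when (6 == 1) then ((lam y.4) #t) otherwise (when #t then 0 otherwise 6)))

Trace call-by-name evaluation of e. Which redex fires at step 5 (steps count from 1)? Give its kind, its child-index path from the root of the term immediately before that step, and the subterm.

Answer: delta at root : (6 - 0)

Working:
step 0: (((\x.6) (9 < 5)) - (if (6 == 1) then ((\y.4) true) else (if true then 0 else 6)))
step 1: [beta@0] (6 - (if (6 == 1) then ((\y.4) true) else (if true then 0 else 6)))
step 2: [delta@1.0] (6 - (if false then ((\y.4) true) else (if true then 0 else 6)))
step 3: [if@1] (6 - (if true then 0 else 6))
step 4: [if@1] (6 - 0)
step 5: [delta@root] 6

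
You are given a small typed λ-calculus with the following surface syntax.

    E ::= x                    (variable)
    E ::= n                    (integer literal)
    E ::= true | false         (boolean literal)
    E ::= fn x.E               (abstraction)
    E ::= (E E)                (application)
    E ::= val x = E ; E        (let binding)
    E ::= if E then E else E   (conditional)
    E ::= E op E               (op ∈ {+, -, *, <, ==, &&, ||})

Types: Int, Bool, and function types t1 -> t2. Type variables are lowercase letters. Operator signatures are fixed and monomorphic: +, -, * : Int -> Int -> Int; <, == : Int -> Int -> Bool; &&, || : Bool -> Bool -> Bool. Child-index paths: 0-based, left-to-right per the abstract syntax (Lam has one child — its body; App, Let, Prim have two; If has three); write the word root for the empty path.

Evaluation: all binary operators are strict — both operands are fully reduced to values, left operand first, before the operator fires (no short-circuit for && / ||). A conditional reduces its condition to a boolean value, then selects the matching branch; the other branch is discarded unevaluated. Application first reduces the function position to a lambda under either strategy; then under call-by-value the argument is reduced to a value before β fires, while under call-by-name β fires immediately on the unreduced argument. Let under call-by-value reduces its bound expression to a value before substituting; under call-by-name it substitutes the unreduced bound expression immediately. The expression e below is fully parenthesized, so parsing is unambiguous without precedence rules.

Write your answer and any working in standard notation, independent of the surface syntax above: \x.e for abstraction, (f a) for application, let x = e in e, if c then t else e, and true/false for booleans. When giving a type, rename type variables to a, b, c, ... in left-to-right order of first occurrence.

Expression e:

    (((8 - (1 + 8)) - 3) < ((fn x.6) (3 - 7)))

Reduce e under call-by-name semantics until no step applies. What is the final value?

Working:
step 0: (((8 - (1 + 8)) - 3) < ((\x.6) (3 - 7)))
step 1: [delta@0.0.1] (((8 - 9) - 3) < ((\x.6) (3 - 7)))
step 2: [delta@0.0] ((-1 - 3) < ((\x.6) (3 - 7)))
step 3: [delta@0] (-4 < ((\x.6) (3 - 7)))
step 4: [beta@1] (-4 < 6)
step 5: [delta@root] true

Answer: true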